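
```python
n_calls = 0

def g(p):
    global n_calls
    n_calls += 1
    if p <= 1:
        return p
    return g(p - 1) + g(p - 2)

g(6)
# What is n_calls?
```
Call trace (a repeated sub-call is expanded the first time; later identical calls just restate its return value):
g(p=6)
  g(p=5)
    g(p=4)
      g(p=3)
        g(p=2)
          g(p=1)
          -> return 1
          g(p=0)
          -> return 0
        -> return 1
        g(p=1)
        -> return 1
      -> return 2
      g(p=2) -> return 1  (same call as traced above)
    -> return 3
    g(p=3) -> return 2  (same call as traced above)
  -> return 5
  g(p=4) -> return 3  (same call as traced above)
-> return 8

n_calls is incremented once per call, so count the calls in each subtree. Let C(p) = number of calls made by g(p).
C(0) = C(1) = 1 (base case, no recursion); C(p) = 1 + C(p - 1) + C(p - 2) otherwise.
C(2) = 1 + C(1) + C(0) = 1 + 1 + 1 = 3
C(3) = 1 + C(2) + C(1) = 1 + 3 + 1 = 5
C(4) = 1 + C(3) + C(2) = 1 + 5 + 3 = 9
C(5) = 1 + C(4) + C(3) = 1 + 9 + 5 = 15
C(6) = 1 + C(5) + C(4) = 1 + 15 + 9 = 25
n_calls = C(6) = 25

Final answer: 25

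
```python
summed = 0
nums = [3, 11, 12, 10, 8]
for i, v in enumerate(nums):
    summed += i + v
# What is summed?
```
Trace:
  summed=0
  summed=3, i=0, v=3
  summed=15, i=1, v=11
  summed=29, i=2, v=12
  summed=42, i=3, v=10
  summed=54, i=4, v=8

Final answer: 54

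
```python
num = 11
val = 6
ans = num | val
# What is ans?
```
Trace:
  num=11
  num=11, val=6
  num=11, val=6, ans=15

Final answer: 15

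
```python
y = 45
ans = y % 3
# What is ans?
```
Trace:
  y=45
  y=45, ans=0

Final answer: 0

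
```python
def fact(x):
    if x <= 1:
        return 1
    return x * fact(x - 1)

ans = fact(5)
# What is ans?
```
Call trace:
fact(x=5)
  fact(x=4)
    fact(x=3)
      fact(x=2)
        fact(x=1)
        -> return 1
      -> return 2
    -> return 6
  -> return 24
-> return 120

Final answer: 120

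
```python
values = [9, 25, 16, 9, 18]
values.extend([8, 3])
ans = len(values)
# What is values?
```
Trace:
  values=[9, 25, 16, 9, 18]
  values=[9, 25, 16, 9, 18, 8, 3]
  values=[9, 25, 16, 9, 18, 8, 3], ans=7

Final answer: [9, 25, 16, 9, 18, 8, 3]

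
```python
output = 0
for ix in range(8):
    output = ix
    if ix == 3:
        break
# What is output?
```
Trace:
  output=0
  output=0, ix=0
  output=1, ix=1
  output=2, ix=2
  output=3, ix=3

Final answer: 3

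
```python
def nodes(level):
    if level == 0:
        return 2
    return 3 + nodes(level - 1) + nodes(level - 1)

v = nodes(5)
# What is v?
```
Call trace (a repeated sub-call is expanded the first time; later identical calls just restate its return value):
nodes(level=5)
  nodes(level=4)
    nodes(level=3)
      nodes(level=2)
        nodes(level=1)
          nodes(level=0)
          -> return 2
          nodes(level=0)
          -> return 2
        -> return 7
        nodes(level=1) -> return 7  (same call as traced above)
      -> return 17
      nodes(level=2) -> return 17  (same call as traced above)
    -> return 37
    nodes(level=3) -> return 37  (same call as traced above)
  -> return 77
  nodes(level=4) -> return 77  (same call as traced above)
-> return 157

Final answer: 157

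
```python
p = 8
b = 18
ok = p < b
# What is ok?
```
Trace:
  p=8
  p=8, b=18
  p=8, b=18, ok=True

Final answer: True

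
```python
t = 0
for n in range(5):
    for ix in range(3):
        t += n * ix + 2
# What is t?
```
Trace:
  t=0
  t=2, n=0, ix=0
  t=4, n=0, ix=1
  t=6, n=0, ix=2
  t=8, n=1, ix=0
  t=11, n=1, ix=1
  t=15, n=1, ix=2
  t=17, n=2, ix=0
  t=21, n=2, ix=1
  t=27, n=2, ix=2
  t=29, n=3, ix=0
  t=34, n=3, ix=1
  t=42, n=3, ix=2
  t=44, n=4, ix=0
  t=50, n=4, ix=1
  t=60, n=4, ix=2

Final answer: 60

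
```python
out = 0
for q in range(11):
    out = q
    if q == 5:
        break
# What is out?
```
Trace:
  out=0
  out=0, q=0
  out=1, q=1
  out=2, q=2
  out=3, q=3
  out=4, q=4
  out=5, q=5

Final answer: 5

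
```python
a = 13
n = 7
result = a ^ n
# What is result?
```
Trace:
  a=13
  a=13, n=7
  a=13, n=7, result=10

Final answer: 10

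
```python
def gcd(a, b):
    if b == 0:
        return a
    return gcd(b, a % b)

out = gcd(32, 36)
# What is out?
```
Call trace:
gcd(a=32, b=36)
  gcd(a=36, b=32)
    gcd(a=32, b=4)
      gcd(a=4, b=0)
      -> return 4
    -> return 4
  -> return 4
-> return 4

Final answer: 4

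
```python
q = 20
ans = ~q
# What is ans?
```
Trace:
  q=20
  q=20, ans=-21

Final answer: -21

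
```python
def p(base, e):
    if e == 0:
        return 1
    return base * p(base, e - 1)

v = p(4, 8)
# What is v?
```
Call trace:
p(base=4, e=8)
  p(base=4, e=7)
    p(base=4, e=6)
      p(base=4, e=5)
        p(base=4, e=4)
          p(base=4, e=3)
            p(base=4, e=2)
              p(base=4, e=1)
                p(base=4, e=0)
                -> return 1
              -> return 4
            -> return 16
          -> return 64
        -> return 256
      -> return 1024
    -> return 4096
  -> return 16384
-> return 65536

Final answer: 65536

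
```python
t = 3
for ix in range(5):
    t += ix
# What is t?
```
Trace:
  t=3
  t=3, ix=0
  t=4, ix=1
  t=6, ix=2
  t=9, ix=3
  t=13, ix=4

Final answer: 13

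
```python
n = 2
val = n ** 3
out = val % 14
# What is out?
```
Trace:
  n=2
  n=2, val=8
  n=2, val=8, out=8

Final answer: 8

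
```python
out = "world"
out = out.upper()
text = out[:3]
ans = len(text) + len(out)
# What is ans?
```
Trace:
  out='world'
  out='WORLD'
  out='WORLD', text='WOR'
  out='WORLD', text='WOR', ans=8

Final answer: 8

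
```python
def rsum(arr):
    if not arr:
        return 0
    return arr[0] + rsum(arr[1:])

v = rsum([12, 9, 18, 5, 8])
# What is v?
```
Call trace:
rsum(arr=[12, 9, 18, 5, 8])
  rsum(arr=[9, 18, 5, 8])
    rsum(arr=[18, 5, 8])
      rsum(arr=[5, 8])
        rsum(arr=[8])
          rsum(arr=[])
          -> return 0
        -> return 8
      -> return 13
    -> return 31
  -> return 40
-> return 52

Final answer: 52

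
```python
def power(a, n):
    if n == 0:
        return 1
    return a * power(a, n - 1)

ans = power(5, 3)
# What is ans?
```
Call trace:
power(a=5, n=3)
  power(a=5, n=2)
    power(a=5, n=1)
      power(a=5, n=0)
      -> return 1
    -> return 5
  -> return 25
-> return 125

Final answer: 125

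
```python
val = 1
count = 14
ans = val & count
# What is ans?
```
Trace:
  val=1
  val=1, count=14
  val=1, count=14, ans=0

Final answer: 0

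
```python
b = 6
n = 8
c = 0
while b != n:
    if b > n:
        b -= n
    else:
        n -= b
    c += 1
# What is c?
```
Trace:
  b=6
  b=6, n=8
  b=6, n=8, c=0
  b=6, n=2, c=1
  b=4, n=2, c=2
  b=2, n=2, c=3

Final answer: 3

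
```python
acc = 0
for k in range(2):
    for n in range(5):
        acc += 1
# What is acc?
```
Trace:
  acc=0
  acc=1, k=0, n=0
  acc=2, k=0, n=1
  acc=3, k=0, n=2
  acc=4, k=0, n=3
  acc=5, k=0, n=4
  acc=6, k=1, n=0
  acc=7, k=1, n=1
  acc=8, k=1, n=2
  acc=9, k=1, n=3
  acc=10, k=1, n=4

Final answer: 10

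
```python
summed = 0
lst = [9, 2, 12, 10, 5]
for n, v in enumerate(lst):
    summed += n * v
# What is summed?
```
Trace:
  summed=0
  summed=0, n=0, v=9
  summed=2, n=1, v=2
  summed=26, n=2, v=12
  summed=56, n=3, v=10
  summed=76, n=4, v=5

Final answer: 76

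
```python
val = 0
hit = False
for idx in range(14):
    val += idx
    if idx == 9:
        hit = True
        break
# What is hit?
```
Trace:
  val=0
  val=0, hit=False
  val=0, hit=False, idx=0
  val=1, hit=False, idx=1
  val=3, hit=False, idx=2
  val=6, hit=False, idx=3
  val=10, hit=False, idx=4
  val=15, hit=False, idx=5
  val=21, hit=False, idx=6
  val=28, hit=False, idx=7
  val=36, hit=False, idx=8
  val=45, hit=True, idx=9

Final answer: True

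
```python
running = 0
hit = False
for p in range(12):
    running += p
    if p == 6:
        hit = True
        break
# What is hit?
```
Trace:
  running=0
  running=0, hit=False
  running=0, hit=False, p=0
  running=1, hit=False, p=1
  running=3, hit=False, p=2
  running=6, hit=False, p=3
  running=10, hit=False, p=4
  running=15, hit=False, p=5
  running=21, hit=True, p=6

Final answer: True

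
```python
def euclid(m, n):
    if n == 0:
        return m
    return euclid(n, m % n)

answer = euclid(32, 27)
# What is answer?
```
Call trace:
euclid(m=32, n=27)
  euclid(m=27, n=5)
    euclid(m=5, n=2)
      euclid(m=2, n=1)
        euclid(m=1, n=0)
        -> return 1
      -> return 1
    -> return 1
  -> return 1
-> return 1

Final answer: 1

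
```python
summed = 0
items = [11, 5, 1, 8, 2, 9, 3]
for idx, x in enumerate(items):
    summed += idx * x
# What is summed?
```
Trace:
  summed=0
  summed=0, idx=0, x=11
  summed=5, idx=1, x=5
  summed=7, idx=2, x=1
  summed=31, idx=3, x=8
  summed=39, idx=4, x=2
  summed=84, idx=5, x=9
  summed=102, idx=6, x=3

Final answer: 102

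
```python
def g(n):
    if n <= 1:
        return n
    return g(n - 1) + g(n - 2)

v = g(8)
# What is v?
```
Call trace (a repeated sub-call is expanded the first time; later identical calls just restate its return value):
g(n=8)
  g(n=7)
    g(n=6)
      g(n=5)
        g(n=4)
          g(n=3)
            g(n=2)
              g(n=1)
              -> return 1
              g(n=0)
              -> return 0
            -> return 1
            g(n=1)
            -> return 1
          -> return 2
          g(n=2) -> return 1  (same call as traced above)
        -> return 3
        g(n=3) -> return 2  (same call as traced above)
      -> return 5
      g(n=4) -> return 3  (same call as traced above)
    -> return 8
    g(n=5) -> return 5  (same call as traced above)
  -> return 13
  g(n=6) -> return 8  (same call as traced above)
-> return 21

Final answer: 21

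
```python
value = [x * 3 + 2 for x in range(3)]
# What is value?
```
Trace:
  x=0
  x=1
  x=2
  value=[2, 5, 8]

Final answer: [2, 5, 8]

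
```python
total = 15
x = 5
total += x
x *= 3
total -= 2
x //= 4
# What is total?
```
Trace:
  total=15
  total=15, x=5
  total=20, x=5
  total=20, x=15
  total=18, x=15
  total=18, x=3

Final answer: 18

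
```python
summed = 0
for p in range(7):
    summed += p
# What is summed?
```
Trace:
  summed=0
  summed=0, p=0
  summed=1, p=1
  summed=3, p=2
  summed=6, p=3
  summed=10, p=4
  summed=15, p=5
  summed=21, p=6

Final answer: 21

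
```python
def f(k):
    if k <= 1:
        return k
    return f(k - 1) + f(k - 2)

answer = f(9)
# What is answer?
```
Call trace (a repeated sub-call is expanded the first time; later identical calls just restate its return value):
f(k=9)
  f(k=8)
    f(k=7)
      f(k=6)
        f(k=5)
          f(k=4)
            f(k=3)
              f(k=2)
                f(k=1)
                -> return 1
                f(k=0)
                -> return 0
              -> return 1
              f(k=1)
              -> return 1
            -> return 2
            f(k=2) -> return 1  (same call as traced above)
          -> return 3
          f(k=3) -> return 2  (same call as traced above)
        -> return 5
        f(k=4) -> return 3  (same call as traced above)
      -> return 8
      f(k=5) -> return 5  (same call as traced above)
    -> return 13
    f(k=6) -> return 8  (same call as traced above)
  -> return 21
  f(k=7) -> return 13  (same call as traced above)
-> return 34

Final answer: 34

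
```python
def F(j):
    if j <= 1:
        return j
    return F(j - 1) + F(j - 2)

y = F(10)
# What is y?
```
Call trace (a repeated sub-call is expanded the first time; later identical calls just restate its return value):
F(j=10)
  F(j=9)
    F(j=8)
      F(j=7)
        F(j=6)
          F(j=5)
            F(j=4)
              F(j=3)
                F(j=2)
                  F(j=1)
                  -> return 1
                  F(j=0)
                  -> return 0
                -> return 1
                F(j=1)
                -> return 1
              -> return 2
              F(j=2) -> return 1  (same call as traced above)
            -> return 3
            F(j=3) -> return 2  (same call as traced above)
          -> return 5
          F(j=4) -> return 3  (same call as traced above)
        -> return 8
        F(j=5) -> return 5  (same call as traced above)
      -> return 13
      F(j=6) -> return 8  (same call as traced above)
    -> return 21
    F(j=7) -> return 13  (same call as traced above)
  -> return 34
  F(j=8) -> return 21  (same call as traced above)
-> return 55

Final answer: 55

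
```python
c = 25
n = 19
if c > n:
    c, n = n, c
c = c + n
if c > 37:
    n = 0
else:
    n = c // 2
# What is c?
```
Trace:
  c=25
  c=25, n=19
  c=19, n=25
  c=44, n=25
  c=44, n=0

Final answer: 44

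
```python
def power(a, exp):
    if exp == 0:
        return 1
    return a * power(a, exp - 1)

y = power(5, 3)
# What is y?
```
Call trace:
power(a=5, exp=3)
  power(a=5, exp=2)
    power(a=5, exp=1)
      power(a=5, exp=0)
      -> return 1
    -> return 5
  -> return 25
-> return 125

Final answer: 125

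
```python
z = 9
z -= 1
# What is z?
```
Trace:
  z=9
  z=8

Final answer: 8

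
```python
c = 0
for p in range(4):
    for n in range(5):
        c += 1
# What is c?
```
Trace:
  c=0
  c=1, p=0, n=0
  c=2, p=0, n=1
  c=3, p=0, n=2
  c=4, p=0, n=3
  c=5, p=0, n=4
  c=6, p=1, n=0
  c=7, p=1, n=1
  c=8, p=1, n=2
  c=9, p=1, n=3
  c=10, p=1, n=4
  c=11, p=2, n=0
  c=12, p=2, n=1
  c=13, p=2, n=2
  c=14, p=2, n=3
  c=15, p=2, n=4
  c=16, p=3, n=0
  c=17, p=3, n=1
  c=18, p=3, n=2
  c=19, p=3, n=3
  c=20, p=3, n=4

Final answer: 20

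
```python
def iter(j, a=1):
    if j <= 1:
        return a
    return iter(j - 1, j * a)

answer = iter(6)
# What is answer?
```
Call trace:
iter(j=6, a=1)
  iter(j=5, a=6)
    iter(j=4, a=30)
      iter(j=3, a=120)
        iter(j=2, a=360)
          iter(j=1, a=720)
          -> return 720
        -> return 720
      -> return 720
    -> return 720
  -> return 720
-> return 720

Final answer: 720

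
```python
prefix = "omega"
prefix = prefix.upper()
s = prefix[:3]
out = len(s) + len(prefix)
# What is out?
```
Trace:
  prefix='omega'
  prefix='OMEGA'
  prefix='OMEGA', s='OME'
  prefix='OMEGA', s='OME', out=8

Final answer: 8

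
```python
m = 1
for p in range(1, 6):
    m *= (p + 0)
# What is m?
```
Trace:
  m=1
  m=1, p=1
  m=2, p=2
  m=6, p=3
  m=24, p=4
  m=120, p=5

Final answer: 120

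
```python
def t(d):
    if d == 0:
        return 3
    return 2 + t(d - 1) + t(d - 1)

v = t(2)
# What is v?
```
Call trace (a repeated sub-call is expanded the first time; later identical calls just restate its return value):
t(d=2)
  t(d=1)
    t(d=0)
    -> return 3
    t(d=0)
    -> return 3
  -> return 8
  t(d=1) -> return 8  (same call as traced above)
-> return 18

Final answer: 18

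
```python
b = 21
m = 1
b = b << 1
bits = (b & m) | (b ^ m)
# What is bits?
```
Trace:
  b=21
  b=21, m=1
  b=42, m=1
  b=42, m=1, bits=43

Final answer: 43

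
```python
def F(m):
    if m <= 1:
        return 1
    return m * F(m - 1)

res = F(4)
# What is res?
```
Call trace:
F(m=4)
  F(m=3)
    F(m=2)
      F(m=1)
      -> return 1
    -> return 2
  -> return 6
-> return 24

Final answer: 24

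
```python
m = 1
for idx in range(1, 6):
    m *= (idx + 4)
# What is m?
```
Trace:
  m=1
  m=5, idx=1
  m=30, idx=2
  m=210, idx=3
  m=1680, idx=4
  m=15120, idx=5

Final answer: 15120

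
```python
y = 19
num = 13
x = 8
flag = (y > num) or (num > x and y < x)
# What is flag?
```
Trace:
  y=19
  y=19, num=13
  y=19, num=13, x=8
  y=19, num=13, x=8, flag=True

Final answer: True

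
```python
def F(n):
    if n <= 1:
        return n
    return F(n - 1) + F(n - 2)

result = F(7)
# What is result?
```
Call trace (a repeated sub-call is expanded the first time; later identical calls just restate its return value):
F(n=7)
  F(n=6)
    F(n=5)
      F(n=4)
        F(n=3)
          F(n=2)
            F(n=1)
            -> return 1
            F(n=0)
            -> return 0
          -> return 1
          F(n=1)
          -> return 1
        -> return 2
        F(n=2) -> return 1  (same call as traced above)
      -> return 3
      F(n=3) -> return 2  (same call as traced above)
    -> return 5
    F(n=4) -> return 3  (same call as traced above)
  -> return 8
  F(n=5) -> return 5  (same call as traced above)
-> return 13

Final answer: 13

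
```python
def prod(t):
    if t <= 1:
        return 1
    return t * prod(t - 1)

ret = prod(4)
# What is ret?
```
Call trace:
prod(t=4)
  prod(t=3)
    prod(t=2)
      prod(t=1)
      -> return 1
    -> return 2
  -> return 6
-> return 24

Final answer: 24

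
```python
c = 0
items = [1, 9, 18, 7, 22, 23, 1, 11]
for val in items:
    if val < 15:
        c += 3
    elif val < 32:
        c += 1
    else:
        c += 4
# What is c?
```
Trace:
  c=0
  c=3, val=1
  c=6, val=9
  c=7, val=18
  c=10, val=7
  c=11, val=22
  c=12, val=23
  c=15, val=1
  c=18, val=11

Final answer: 18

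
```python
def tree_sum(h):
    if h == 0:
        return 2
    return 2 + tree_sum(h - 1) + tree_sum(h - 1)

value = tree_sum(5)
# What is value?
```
Call trace (a repeated sub-call is expanded the first time; later identical calls just restate its return value):
tree_sum(h=5)
  tree_sum(h=4)
    tree_sum(h=3)
      tree_sum(h=2)
        tree_sum(h=1)
          tree_sum(h=0)
          -> return 2
          tree_sum(h=0)
          -> return 2
        -> return 6
        tree_sum(h=1) -> return 6  (same call as traced above)
      -> return 14
      tree_sum(h=2) -> return 14  (same call as traced above)
    -> return 30
    tree_sum(h=3) -> return 30  (same call as traced above)
  -> return 62
  tree_sum(h=4) -> return 62  (same call as traced above)
-> return 126

Final answer: 126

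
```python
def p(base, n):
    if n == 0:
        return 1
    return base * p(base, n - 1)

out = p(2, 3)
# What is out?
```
Call trace:
p(base=2, n=3)
  p(base=2, n=2)
    p(base=2, n=1)
      p(base=2, n=0)
      -> return 1
    -> return 2
  -> return 4
-> return 8

Final answer: 8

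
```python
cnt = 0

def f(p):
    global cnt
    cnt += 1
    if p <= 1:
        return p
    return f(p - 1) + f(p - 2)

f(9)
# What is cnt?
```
Call trace (a repeated sub-call is expanded the first time; later identical calls just restate its return value):
f(p=9)
  f(p=8)
    f(p=7)
      f(p=6)
        f(p=5)
          f(p=4)
            f(p=3)
              f(p=2)
                f(p=1)
                -> return 1
                f(p=0)
                -> return 0
              -> return 1
              f(p=1)
              -> return 1
            -> return 2
            f(p=2) -> return 1  (same call as traced above)
          -> return 3
          f(p=3) -> return 2  (same call as traced above)
        -> return 5
        f(p=4) -> return 3  (same call as traced above)
      -> return 8
      f(p=5) -> return 5  (same call as traced above)
    -> return 13
    f(p=6) -> return 8  (same call as traced above)
  -> return 21
  f(p=7) -> return 13  (same call as traced above)
-> return 34

cnt is incremented once per call, so count the calls in each subtree. Let C(p) = number of calls made by f(p).
C(0) = C(1) = 1 (base case, no recursion); C(p) = 1 + C(p - 1) + C(p - 2) otherwise.
C(2) = 1 + C(1) + C(0) = 1 + 1 + 1 = 3
C(3) = 1 + C(2) + C(1) = 1 + 3 + 1 = 5
C(4) = 1 + C(3) + C(2) = 1 + 5 + 3 = 9
C(5) = 1 + C(4) + C(3) = 1 + 9 + 5 = 15
C(6) = 1 + C(5) + C(4) = 1 + 15 + 9 = 25
C(7) = 1 + C(6) + C(5) = 1 + 25 + 15 = 41
C(8) = 1 + C(7) + C(6) = 1 + 41 + 25 = 67
C(9) = 1 + C(8) + C(7) = 1 + 67 + 41 = 109
cnt = C(9) = 109

Final answer: 109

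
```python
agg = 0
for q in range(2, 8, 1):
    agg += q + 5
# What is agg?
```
Trace:
  agg=0
  agg=7, q=2
  agg=15, q=3
  agg=24, q=4
  agg=34, q=5
  agg=45, q=6
  agg=57, q=7

Final answer: 57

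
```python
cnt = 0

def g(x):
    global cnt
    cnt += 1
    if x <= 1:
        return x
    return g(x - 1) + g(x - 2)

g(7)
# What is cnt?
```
Call trace (a repeated sub-call is expanded the first time; later identical calls just restate its return value):
g(x=7)
  g(x=6)
    g(x=5)
      g(x=4)
        g(x=3)
          g(x=2)
            g(x=1)
            -> return 1
            g(x=0)
            -> return 0
          -> return 1
          g(x=1)
          -> return 1
        -> return 2
        g(x=2) -> return 1  (same call as traced above)
      -> return 3
      g(x=3) -> return 2  (same call as traced above)
    -> return 5
    g(x=4) -> return 3  (same call as traced above)
  -> return 8
  g(x=5) -> return 5  (same call as traced above)
-> return 13

cnt is incremented once per call, so count the calls in each subtree. Let C(x) = number of calls made by g(x).
C(0) = C(1) = 1 (base case, no recursion); C(x) = 1 + C(x - 1) + C(x - 2) otherwise.
C(2) = 1 + C(1) + C(0) = 1 + 1 + 1 = 3
C(3) = 1 + C(2) + C(1) = 1 + 3 + 1 = 5
C(4) = 1 + C(3) + C(2) = 1 + 5 + 3 = 9
C(5) = 1 + C(4) + C(3) = 1 + 9 + 5 = 15
C(6) = 1 + C(5) + C(4) = 1 + 15 + 9 = 25
C(7) = 1 + C(6) + C(5) = 1 + 25 + 15 = 41
cnt = C(7) = 41

Final answer: 41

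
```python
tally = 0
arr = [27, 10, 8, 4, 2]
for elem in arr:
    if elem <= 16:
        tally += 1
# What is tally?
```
Trace:
  tally=0
  tally=0, elem=27
  tally=1, elem=10
  tally=2, elem=8
  tally=3, elem=4
  tally=4, elem=2

Final answer: 4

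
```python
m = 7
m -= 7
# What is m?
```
Trace:
  m=7
  m=0

Final answer: 0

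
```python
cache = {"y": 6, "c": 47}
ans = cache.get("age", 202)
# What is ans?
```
Trace:
  cache={'y': 6, 'c': 47}
  cache={'y': 6, 'c': 47}, ans=202

Final answer: 202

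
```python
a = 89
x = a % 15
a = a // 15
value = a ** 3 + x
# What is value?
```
Trace:
  a=89
  a=89, x=14
  a=5, x=14
  a=5, x=14, value=139

Final answer: 139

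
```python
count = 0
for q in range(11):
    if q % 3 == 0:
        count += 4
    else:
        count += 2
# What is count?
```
Trace:
  count=0
  count=4, q=0
  count=6, q=1
  count=8, q=2
  count=12, q=3
  count=14, q=4
  count=16, q=5
  count=20, q=6
  count=22, q=7
  count=24, q=8
  count=28, q=9
  count=30, q=10

Final answer: 30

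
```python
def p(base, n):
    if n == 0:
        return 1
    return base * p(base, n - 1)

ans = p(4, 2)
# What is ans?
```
Call trace:
p(base=4, n=2)
  p(base=4, n=1)
    p(base=4, n=0)
    -> return 1
  -> return 4
-> return 16

Final answer: 16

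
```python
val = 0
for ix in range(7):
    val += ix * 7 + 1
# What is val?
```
Trace:
  val=0
  val=1, ix=0
  val=9, ix=1
  val=24, ix=2
  val=46, ix=3
  val=75, ix=4
  val=111, ix=5
  val=154, ix=6

Final answer: 154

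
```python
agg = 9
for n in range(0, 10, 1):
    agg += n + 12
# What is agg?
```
Trace:
  agg=9
  agg=21, n=0
  agg=34, n=1
  agg=48, n=2
  agg=63, n=3
  agg=79, n=4
  agg=96, n=5
  agg=114, n=6
  agg=133, n=7
  agg=153, n=8
  agg=174, n=9

Final answer: 174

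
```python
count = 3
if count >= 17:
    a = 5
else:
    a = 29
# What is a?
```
Trace:
  count=3
  count=3, a=29

Final answer: 29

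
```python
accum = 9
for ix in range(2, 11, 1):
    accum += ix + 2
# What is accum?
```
Trace:
  accum=9
  accum=13, ix=2
  accum=18, ix=3
  accum=24, ix=4
  accum=31, ix=5
  accum=39, ix=6
  accum=48, ix=7
  accum=58, ix=8
  accum=69, ix=9
  accum=81, ix=10

Final answer: 81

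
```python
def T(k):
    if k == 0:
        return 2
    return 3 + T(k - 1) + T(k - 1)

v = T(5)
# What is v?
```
Call trace (a repeated sub-call is expanded the first time; later identical calls just restate its return value):
T(k=5)
  T(k=4)
    T(k=3)
      T(k=2)
        T(k=1)
          T(k=0)
          -> return 2
          T(k=0)
          -> return 2
        -> return 7
        T(k=1) -> return 7  (same call as traced above)
      -> return 17
      T(k=2) -> return 17  (same call as traced above)
    -> return 37
    T(k=3) -> return 37  (same call as traced above)
  -> return 77
  T(k=4) -> return 77  (same call as traced above)
-> return 157

Final answer: 157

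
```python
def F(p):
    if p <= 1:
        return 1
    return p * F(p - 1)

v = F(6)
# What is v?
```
Call trace:
F(p=6)
  F(p=5)
    F(p=4)
      F(p=3)
        F(p=2)
          F(p=1)
          -> return 1
        -> return 2
      -> return 6
    -> return 24
  -> return 120
-> return 720

Final answer: 720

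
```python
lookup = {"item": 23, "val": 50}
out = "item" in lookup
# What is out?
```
Trace:
  lookup={'item': 23, 'val': 50}
  lookup={'item': 23, 'val': 50}, out=True

Final answer: True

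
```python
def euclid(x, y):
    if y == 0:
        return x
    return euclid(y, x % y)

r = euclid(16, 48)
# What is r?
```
Call trace:
euclid(x=16, y=48)
  euclid(x=48, y=16)
    euclid(x=16, y=0)
    -> return 16
  -> return 16
-> return 16

Final answer: 16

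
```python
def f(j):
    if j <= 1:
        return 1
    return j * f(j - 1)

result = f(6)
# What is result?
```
Call trace:
f(j=6)
  f(j=5)
    f(j=4)
      f(j=3)
        f(j=2)
          f(j=1)
          -> return 1
        -> return 2
      -> return 6
    -> return 24
  -> return 120
-> return 720

Final answer: 720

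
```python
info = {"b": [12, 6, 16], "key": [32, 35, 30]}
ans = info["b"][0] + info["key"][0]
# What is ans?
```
Trace:
  info={'b': [12, 6, 16], 'key': [32, 35, 30]}
  info={'b': [12, 6, 16], 'key': [32, 35, 30]}, ans=44

Final answer: 44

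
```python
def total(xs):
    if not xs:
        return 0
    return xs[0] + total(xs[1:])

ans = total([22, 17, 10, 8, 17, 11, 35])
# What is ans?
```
Call trace:
total(xs=[22, 17, 10, 8, 17, 11, 35])
  total(xs=[17, 10, 8, 17, 11, 35])
    total(xs=[10, 8, 17, 11, 35])
      total(xs=[8, 17, 11, 35])
        total(xs=[17, 11, 35])
          total(xs=[11, 35])
            total(xs=[35])
              total(xs=[])
              -> return 0
            -> return 35
          -> return 46
        -> return 63
      -> return 71
    -> return 81
  -> return 98
-> return 120

Final answer: 120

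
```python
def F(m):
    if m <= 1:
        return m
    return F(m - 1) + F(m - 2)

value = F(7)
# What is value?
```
Call trace (a repeated sub-call is expanded the first time; later identical calls just restate its return value):
F(m=7)
  F(m=6)
    F(m=5)
      F(m=4)
        F(m=3)
          F(m=2)
            F(m=1)
            -> return 1
            F(m=0)
            -> return 0
          -> return 1
          F(m=1)
          -> return 1
        -> return 2
        F(m=2) -> return 1  (same call as traced above)
      -> return 3
      F(m=3) -> return 2  (same call as traced above)
    -> return 5
    F(m=4) -> return 3  (same call as traced above)
  -> return 8
  F(m=5) -> return 5  (same call as traced above)
-> return 13

Final answer: 13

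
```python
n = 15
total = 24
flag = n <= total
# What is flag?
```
Trace:
  n=15
  n=15, total=24
  n=15, total=24, flag=True

Final answer: True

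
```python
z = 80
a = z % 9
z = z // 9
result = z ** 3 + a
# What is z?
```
Trace:
  z=80
  z=80, a=8
  z=8, a=8
  z=8, a=8, result=520

Final answer: 8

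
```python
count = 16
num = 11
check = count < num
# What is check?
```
Trace:
  count=16
  count=16, num=11
  count=16, num=11, check=False

Final answer: False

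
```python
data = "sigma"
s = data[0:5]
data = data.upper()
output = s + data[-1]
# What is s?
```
Trace:
  data='sigma'
  data='sigma', s='sigma'
  data='SIGMA', s='sigma'
  data='SIGMA', s='sigma', output='sigmaA'

Final answer: 'sigma'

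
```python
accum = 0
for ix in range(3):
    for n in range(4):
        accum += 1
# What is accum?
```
Trace:
  accum=0
  accum=1, ix=0, n=0
  accum=2, ix=0, n=1
  accum=3, ix=0, n=2
  accum=4, ix=0, n=3
  accum=5, ix=1, n=0
  accum=6, ix=1, n=1
  accum=7, ix=1, n=2
  accum=8, ix=1, n=3
  accum=9, ix=2, n=0
  accum=10, ix=2, n=1
  accum=11, ix=2, n=2
  accum=12, ix=2, n=3

Final answer: 12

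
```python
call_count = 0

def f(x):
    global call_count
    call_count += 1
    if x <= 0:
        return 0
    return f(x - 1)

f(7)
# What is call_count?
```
Call trace:
f(x=7)
  f(x=6)
    f(x=5)
      f(x=4)
        f(x=3)
          f(x=2)
            f(x=1)
              f(x=0)
              -> return 0
            -> return 0
          -> return 0
        -> return 0
      -> return 0
    -> return 0
  -> return 0
-> return 0

call_count is incremented once per call. f is entered once for each x = 7, 6, 5, 4, 3, 2, 1, 0 (the x <= 0 call returns without recursing), i.e. 7 + 1 calls.
call_count = 8

Final answer: 8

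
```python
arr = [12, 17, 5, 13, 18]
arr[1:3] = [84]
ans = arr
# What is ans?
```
Trace:
  arr=[12, 17, 5, 13, 18]
  arr=[12, 84, 13, 18]
  arr=[12, 84, 13, 18], ans=[12, 84, 13, 18]

Final answer: [12, 84, 13, 18]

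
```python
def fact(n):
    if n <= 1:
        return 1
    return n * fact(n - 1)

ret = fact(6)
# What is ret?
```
Call trace:
fact(n=6)
  fact(n=5)
    fact(n=4)
      fact(n=3)
        fact(n=2)
          fact(n=1)
          -> return 1
        -> return 2
      -> return 6
    -> return 24
  -> return 120
-> return 720

Final answer: 720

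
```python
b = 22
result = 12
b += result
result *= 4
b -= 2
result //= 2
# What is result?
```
Trace:
  b=22
  b=22, result=12
  b=34, result=12
  b=34, result=48
  b=32, result=48
  b=32, result=24

Final answer: 24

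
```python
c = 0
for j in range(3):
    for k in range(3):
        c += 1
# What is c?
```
Trace:
  c=0
  c=1, j=0, k=0
  c=2, j=0, k=1
  c=3, j=0, k=2
  c=4, j=1, k=0
  c=5, j=1, k=1
  c=6, j=1, k=2
  c=7, j=2, k=0
  c=8, j=2, k=1
  c=9, j=2, k=2

Final answer: 9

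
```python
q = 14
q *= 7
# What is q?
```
Trace:
  q=14
  q=98

Final answer: 98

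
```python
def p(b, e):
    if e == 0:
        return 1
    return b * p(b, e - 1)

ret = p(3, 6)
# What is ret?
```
Call trace:
p(b=3, e=6)
  p(b=3, e=5)
    p(b=3, e=4)
      p(b=3, e=3)
        p(b=3, e=2)
          p(b=3, e=1)
            p(b=3, e=0)
            -> return 1
          -> return 3
        -> return 9
      -> return 27
    -> return 81
  -> return 243
-> return 729

Final answer: 729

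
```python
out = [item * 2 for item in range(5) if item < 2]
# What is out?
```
Trace:
  item=0
  item=1
  item=2
  item=3
  item=4
  out=[0, 2]

Final answer: [0, 2]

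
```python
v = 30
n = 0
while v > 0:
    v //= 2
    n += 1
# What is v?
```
Trace:
  v=30
  v=30, n=0
  v=15, n=1
  v=7, n=2
  v=3, n=3
  v=1, n=4
  v=0, n=5

Final answer: 0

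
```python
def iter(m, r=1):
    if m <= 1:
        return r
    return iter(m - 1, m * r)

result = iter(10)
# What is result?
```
Call trace:
iter(m=10, r=1)
  iter(m=9, r=10)
    iter(m=8, r=90)
      iter(m=7, r=720)
        iter(m=6, r=5040)
          iter(m=5, r=30240)
            iter(m=4, r=151200)
              iter(m=3, r=604800)
                iter(m=2, r=1814400)
                  iter(m=1, r=3628800)
                  -> return 3628800
                -> return 3628800
              -> return 3628800
            -> return 3628800
          -> return 3628800
        -> return 3628800
      -> return 3628800
    -> return 3628800
  -> return 3628800
-> return 3628800

Final answer: 3628800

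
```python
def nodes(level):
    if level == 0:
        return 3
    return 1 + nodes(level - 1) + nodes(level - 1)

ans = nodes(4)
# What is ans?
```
Call trace (a repeated sub-call is expanded the first time; later identical calls just restate its return value):
nodes(level=4)
  nodes(level=3)
    nodes(level=2)
      nodes(level=1)
        nodes(level=0)
        -> return 3
        nodes(level=0)
        -> return 3
      -> return 7
      nodes(level=1) -> return 7  (same call as traced above)
    -> return 15
    nodes(level=2) -> return 15  (same call as traced above)
  -> return 31
  nodes(level=3) -> return 31  (same call as traced above)
-> return 63

Final answer: 63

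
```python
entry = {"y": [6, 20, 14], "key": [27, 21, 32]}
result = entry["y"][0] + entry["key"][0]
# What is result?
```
Trace:
  entry={'y': [6, 20, 14], 'key': [27, 21, 32]}
  entry={'y': [6, 20, 14], 'key': [27, 21, 32]}, result=33

Final answer: 33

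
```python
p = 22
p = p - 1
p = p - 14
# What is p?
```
Trace:
  p=22
  p=21
  p=7

Final answer: 7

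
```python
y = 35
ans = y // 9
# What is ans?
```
Trace:
  y=35
  y=35, ans=3

Final answer: 3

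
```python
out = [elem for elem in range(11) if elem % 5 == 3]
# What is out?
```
Trace:
  elem=0
  elem=1
  elem=2
  elem=3
  elem=4
  elem=5
  elem=6
  elem=7
  elem=8
  elem=9
  elem=10
  out=[3, 8]

Final answer: [3, 8]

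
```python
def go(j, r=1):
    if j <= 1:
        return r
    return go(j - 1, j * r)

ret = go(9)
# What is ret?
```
Call trace:
go(j=9, r=1)
  go(j=8, r=9)
    go(j=7, r=72)
      go(j=6, r=504)
        go(j=5, r=3024)
          go(j=4, r=15120)
            go(j=3, r=60480)
              go(j=2, r=181440)
                go(j=1, r=362880)
                -> return 362880
              -> return 362880
            -> return 362880
          -> return 362880
        -> return 362880
      -> return 362880
    -> return 362880
  -> return 362880
-> return 362880

Final answer: 362880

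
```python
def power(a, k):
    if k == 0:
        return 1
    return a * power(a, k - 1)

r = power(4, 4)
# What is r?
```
Call trace:
power(a=4, k=4)
  power(a=4, k=3)
    power(a=4, k=2)
      power(a=4, k=1)
        power(a=4, k=0)
        -> return 1
      -> return 4
    -> return 16
  -> return 64
-> return 256

Final answer: 256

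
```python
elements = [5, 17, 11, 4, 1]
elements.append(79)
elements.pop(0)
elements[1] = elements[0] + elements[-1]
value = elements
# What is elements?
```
Trace:
  elements=[5, 17, 11, 4, 1]
  elements=[5, 17, 11, 4, 1, 79]
  elements=[17, 11, 4, 1, 79]
  elements=[17, 96, 4, 1, 79]
  elements=[17, 96, 4, 1, 79], value=[17, 96, 4, 1, 79]

Final answer: [17, 96, 4, 1, 79]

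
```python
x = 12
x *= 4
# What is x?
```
Trace:
  x=12
  x=48

Final answer: 48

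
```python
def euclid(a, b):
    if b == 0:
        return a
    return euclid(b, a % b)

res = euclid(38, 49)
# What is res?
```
Call trace:
euclid(a=38, b=49)
  euclid(a=49, b=38)
    euclid(a=38, b=11)
      euclid(a=11, b=5)
        euclid(a=5, b=1)
          euclid(a=1, b=0)
          -> return 1
        -> return 1
      -> return 1
    -> return 1
  -> return 1
-> return 1

Final answer: 1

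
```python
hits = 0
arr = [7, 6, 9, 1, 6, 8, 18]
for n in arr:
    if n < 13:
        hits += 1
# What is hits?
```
Trace:
  hits=0
  hits=1, n=7
  hits=2, n=6
  hits=3, n=9
  hits=4, n=1
  hits=5, n=6
  hits=6, n=8
  hits=6, n=18

Final answer: 6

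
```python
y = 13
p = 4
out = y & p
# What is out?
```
Trace:
  y=13
  y=13, p=4
  y=13, p=4, out=4

Final answer: 4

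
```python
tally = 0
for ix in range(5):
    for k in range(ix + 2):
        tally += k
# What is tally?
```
Trace:
  tally=0
  tally=0, ix=0, k=0
  tally=1, ix=0, k=1
  tally=1, ix=1, k=0
  tally=2, ix=1, k=1
  tally=4, ix=1, k=2
  tally=4, ix=2, k=0
  tally=5, ix=2, k=1
  tally=7, ix=2, k=2
  tally=10, ix=2, k=3
  tally=10, ix=3, k=0
  tally=11, ix=3, k=1
  tally=13, ix=3, k=2
  tally=16, ix=3, k=3
  tally=20, ix=3, k=4
  tally=20, ix=4, k=0
  tally=21, ix=4, k=1
  tally=23, ix=4, k=2
  tally=26, ix=4, k=3
  tally=30, ix=4, k=4
  tally=35, ix=4, k=5

Final answer: 35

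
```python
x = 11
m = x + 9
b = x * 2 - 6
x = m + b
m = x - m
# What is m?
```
Trace:
  x=11
  x=11, m=20
  x=11, m=20, b=16
  x=36, m=20, b=16
  x=36, m=16, b=16

Final answer: 16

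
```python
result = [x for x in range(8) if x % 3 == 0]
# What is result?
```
Trace:
  x=0
  x=1
  x=2
  x=3
  x=4
  x=5
  x=6
  x=7
  result=[0, 3, 6]

Final answer: [0, 3, 6]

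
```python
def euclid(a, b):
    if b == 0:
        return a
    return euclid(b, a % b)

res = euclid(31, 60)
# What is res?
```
Call trace:
euclid(a=31, b=60)
  euclid(a=60, b=31)
    euclid(a=31, b=29)
      euclid(a=29, b=2)
        euclid(a=2, b=1)
          euclid(a=1, b=0)
          -> return 1
        -> return 1
      -> return 1
    -> return 1
  -> return 1
-> return 1

Final answer: 1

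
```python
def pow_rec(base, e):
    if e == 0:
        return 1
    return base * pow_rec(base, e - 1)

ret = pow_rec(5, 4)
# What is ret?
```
Call trace:
pow_rec(base=5, e=4)
  pow_rec(base=5, e=3)
    pow_rec(base=5, e=2)
      pow_rec(base=5, e=1)
        pow_rec(base=5, e=0)
        -> return 1
      -> return 5
    -> return 25
  -> return 125
-> return 625

Final answer: 625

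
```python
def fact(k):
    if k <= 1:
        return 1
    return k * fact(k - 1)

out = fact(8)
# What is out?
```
Call trace:
fact(k=8)
  fact(k=7)
    fact(k=6)
      fact(k=5)
        fact(k=4)
          fact(k=3)
            fact(k=2)
              fact(k=1)
              -> return 1
            -> return 2
          -> return 6
        -> return 24
      -> return 120
    -> return 720
  -> return 5040
-> return 40320

Final answer: 40320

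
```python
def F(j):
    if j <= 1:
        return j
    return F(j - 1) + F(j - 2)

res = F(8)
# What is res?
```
Call trace (a repeated sub-call is expanded the first time; later identical calls just restate its return value):
F(j=8)
  F(j=7)
    F(j=6)
      F(j=5)
        F(j=4)
          F(j=3)
            F(j=2)
              F(j=1)
              -> return 1
              F(j=0)
              -> return 0
            -> return 1
            F(j=1)
            -> return 1
          -> return 2
          F(j=2) -> return 1  (same call as traced above)
        -> return 3
        F(j=3) -> return 2  (same call as traced above)
      -> return 5
      F(j=4) -> return 3  (same call as traced above)
    -> return 8
    F(j=5) -> return 5  (same call as traced above)
  -> return 13
  F(j=6) -> return 8  (same call as traced above)
-> return 21

Final answer: 21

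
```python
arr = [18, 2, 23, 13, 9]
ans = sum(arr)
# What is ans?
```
Trace:
  arr=[18, 2, 23, 13, 9]
  arr=[18, 2, 23, 13, 9], ans=65

Final answer: 65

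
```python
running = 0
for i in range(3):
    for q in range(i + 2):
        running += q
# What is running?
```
Trace:
  running=0
  running=0, i=0, q=0
  running=1, i=0, q=1
  running=1, i=1, q=0
  running=2, i=1, q=1
  running=4, i=1, q=2
  running=4, i=2, q=0
  running=5, i=2, q=1
  running=7, i=2, q=2
  running=10, i=2, q=3

Final answer: 10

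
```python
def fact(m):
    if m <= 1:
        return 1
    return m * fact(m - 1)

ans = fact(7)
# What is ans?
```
Call trace:
fact(m=7)
  fact(m=6)
    fact(m=5)
      fact(m=4)
        fact(m=3)
          fact(m=2)
            fact(m=1)
            -> return 1
          -> return 2
        -> return 6
      -> return 24
    -> return 120
  -> return 720
-> return 5040

Final answer: 5040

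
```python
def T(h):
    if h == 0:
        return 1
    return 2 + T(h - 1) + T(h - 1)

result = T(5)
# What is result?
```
Call trace (a repeated sub-call is expanded the first time; later identical calls just restate its return value):
T(h=5)
  T(h=4)
    T(h=3)
      T(h=2)
        T(h=1)
          T(h=0)
          -> return 1
          T(h=0)
          -> return 1
        -> return 4
        T(h=1) -> return 4  (same call as traced above)
      -> return 10
      T(h=2) -> return 10  (same call as traced above)
    -> return 22
    T(h=3) -> return 22  (same call as traced above)
  -> return 46
  T(h=4) -> return 46  (same call as traced above)
-> return 94

Final answer: 94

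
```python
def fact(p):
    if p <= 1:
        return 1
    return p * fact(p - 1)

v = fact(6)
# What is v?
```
Call trace:
fact(p=6)
  fact(p=5)
    fact(p=4)
      fact(p=3)
        fact(p=2)
          fact(p=1)
          -> return 1
        -> return 2
      -> return 6
    -> return 24
  -> return 120
-> return 720

Final answer: 720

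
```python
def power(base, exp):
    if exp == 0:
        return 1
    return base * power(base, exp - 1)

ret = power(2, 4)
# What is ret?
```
Call trace:
power(base=2, exp=4)
  power(base=2, exp=3)
    power(base=2, exp=2)
      power(base=2, exp=1)
        power(base=2, exp=0)
        -> return 1
      -> return 2
    -> return 4
  -> return 8
-> return 16

Final answer: 16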